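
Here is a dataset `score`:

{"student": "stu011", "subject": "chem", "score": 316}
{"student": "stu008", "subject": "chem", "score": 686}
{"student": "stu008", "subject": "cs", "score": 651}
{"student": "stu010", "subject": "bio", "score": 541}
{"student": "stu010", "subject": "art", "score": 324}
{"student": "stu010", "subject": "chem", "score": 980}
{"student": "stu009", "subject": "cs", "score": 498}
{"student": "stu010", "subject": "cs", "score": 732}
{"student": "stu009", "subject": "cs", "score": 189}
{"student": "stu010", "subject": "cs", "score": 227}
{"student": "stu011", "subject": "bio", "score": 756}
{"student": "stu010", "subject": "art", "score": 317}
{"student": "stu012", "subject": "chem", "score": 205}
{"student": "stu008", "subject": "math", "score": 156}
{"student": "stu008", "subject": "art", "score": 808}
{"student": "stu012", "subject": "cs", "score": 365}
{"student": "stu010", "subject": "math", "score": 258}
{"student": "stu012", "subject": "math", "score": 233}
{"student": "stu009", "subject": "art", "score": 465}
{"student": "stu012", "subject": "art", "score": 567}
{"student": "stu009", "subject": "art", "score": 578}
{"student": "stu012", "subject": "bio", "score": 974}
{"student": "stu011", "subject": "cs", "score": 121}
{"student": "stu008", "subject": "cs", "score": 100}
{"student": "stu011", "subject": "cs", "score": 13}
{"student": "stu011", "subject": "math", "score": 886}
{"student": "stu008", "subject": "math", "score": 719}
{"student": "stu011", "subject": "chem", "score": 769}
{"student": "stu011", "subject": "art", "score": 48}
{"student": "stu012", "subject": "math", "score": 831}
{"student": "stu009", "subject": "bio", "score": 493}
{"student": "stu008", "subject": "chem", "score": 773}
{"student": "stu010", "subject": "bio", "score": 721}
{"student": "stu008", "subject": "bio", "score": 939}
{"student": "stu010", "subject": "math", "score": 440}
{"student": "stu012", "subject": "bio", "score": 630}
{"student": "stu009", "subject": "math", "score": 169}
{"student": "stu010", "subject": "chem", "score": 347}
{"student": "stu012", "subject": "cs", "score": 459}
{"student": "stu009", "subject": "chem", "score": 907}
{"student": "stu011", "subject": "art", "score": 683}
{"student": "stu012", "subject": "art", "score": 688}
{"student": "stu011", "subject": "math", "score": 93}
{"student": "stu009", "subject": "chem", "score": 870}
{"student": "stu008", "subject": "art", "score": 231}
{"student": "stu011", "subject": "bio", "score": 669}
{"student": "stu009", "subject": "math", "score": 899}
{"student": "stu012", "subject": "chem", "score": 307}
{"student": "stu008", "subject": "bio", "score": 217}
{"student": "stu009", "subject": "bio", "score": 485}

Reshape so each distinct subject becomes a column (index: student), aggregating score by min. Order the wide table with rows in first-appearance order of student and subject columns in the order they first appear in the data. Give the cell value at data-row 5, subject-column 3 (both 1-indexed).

630

With rows in first-appearance order of student, row 5 is student=stu012. subject columns in first-appearance order: chem, cs, bio, art, math; column 3 is bio.
Long rows with student=stu012, subject=bio: min(974, 630) = 630.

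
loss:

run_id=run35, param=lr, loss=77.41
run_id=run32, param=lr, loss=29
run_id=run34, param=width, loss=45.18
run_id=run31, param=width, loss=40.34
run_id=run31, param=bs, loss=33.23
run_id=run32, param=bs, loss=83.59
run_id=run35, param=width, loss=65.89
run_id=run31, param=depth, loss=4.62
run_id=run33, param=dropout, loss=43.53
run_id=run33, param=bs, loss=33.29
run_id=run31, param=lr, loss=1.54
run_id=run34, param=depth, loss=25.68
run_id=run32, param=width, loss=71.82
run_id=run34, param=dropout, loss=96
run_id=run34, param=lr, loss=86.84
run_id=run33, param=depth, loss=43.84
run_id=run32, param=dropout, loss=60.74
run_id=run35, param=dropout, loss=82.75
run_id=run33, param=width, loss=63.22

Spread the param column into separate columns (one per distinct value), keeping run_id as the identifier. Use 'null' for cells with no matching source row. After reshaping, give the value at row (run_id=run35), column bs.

No long-format row has run_id=run35 and param=bs, so the cell is null.

null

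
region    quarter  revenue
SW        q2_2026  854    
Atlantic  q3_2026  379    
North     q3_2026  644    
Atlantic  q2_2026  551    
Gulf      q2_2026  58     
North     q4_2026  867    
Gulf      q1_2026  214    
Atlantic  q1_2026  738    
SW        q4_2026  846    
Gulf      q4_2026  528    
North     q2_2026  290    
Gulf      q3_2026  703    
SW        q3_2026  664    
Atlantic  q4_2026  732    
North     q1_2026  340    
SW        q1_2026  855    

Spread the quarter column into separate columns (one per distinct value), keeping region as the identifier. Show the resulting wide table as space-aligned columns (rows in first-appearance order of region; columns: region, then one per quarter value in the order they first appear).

Columns: region plus the 4 distinct quarter values (q2_2026, q3_2026, q4_2026, q1_2026).
For example, row SW column q2_2026 takes revenue=854 from the long row (SW, q2_2026).

region    q2_2026  q3_2026  q4_2026  q1_2026
SW        854      664      846      855    
Atlantic  551      379      732      738    
North     290      644      867      340    
Gulf      58       703      528      214    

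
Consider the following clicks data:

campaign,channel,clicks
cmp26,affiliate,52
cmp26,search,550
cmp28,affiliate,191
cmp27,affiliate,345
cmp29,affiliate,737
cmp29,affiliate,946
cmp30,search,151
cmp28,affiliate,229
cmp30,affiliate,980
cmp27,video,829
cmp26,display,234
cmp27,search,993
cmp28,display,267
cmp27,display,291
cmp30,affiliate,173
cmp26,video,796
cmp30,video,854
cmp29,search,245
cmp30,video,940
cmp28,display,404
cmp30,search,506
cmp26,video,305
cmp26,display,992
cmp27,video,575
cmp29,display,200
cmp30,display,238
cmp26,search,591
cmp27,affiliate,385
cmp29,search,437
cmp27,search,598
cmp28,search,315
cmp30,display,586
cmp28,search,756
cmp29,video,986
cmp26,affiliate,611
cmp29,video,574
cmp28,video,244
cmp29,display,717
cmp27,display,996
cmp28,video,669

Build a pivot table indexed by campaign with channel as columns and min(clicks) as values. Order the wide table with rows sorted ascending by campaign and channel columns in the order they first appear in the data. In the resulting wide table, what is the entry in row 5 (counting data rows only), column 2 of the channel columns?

With rows sorted ascending by campaign, row 5 is campaign=cmp30. channel columns in first-appearance order: affiliate, search, video, display; column 2 is search.
Long rows with campaign=cmp30, channel=search: min(151, 506) = 151.

151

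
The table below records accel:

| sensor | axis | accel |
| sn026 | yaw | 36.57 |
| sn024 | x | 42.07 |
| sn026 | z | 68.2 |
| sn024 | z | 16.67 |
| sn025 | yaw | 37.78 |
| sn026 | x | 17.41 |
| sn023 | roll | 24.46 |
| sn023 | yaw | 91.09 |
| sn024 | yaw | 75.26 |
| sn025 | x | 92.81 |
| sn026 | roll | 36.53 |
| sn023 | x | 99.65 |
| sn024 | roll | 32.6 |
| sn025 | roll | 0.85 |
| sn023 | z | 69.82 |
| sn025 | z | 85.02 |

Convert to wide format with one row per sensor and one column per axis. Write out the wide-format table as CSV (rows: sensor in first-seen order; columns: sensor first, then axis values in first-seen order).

Columns: sensor plus the 4 distinct axis values (yaw, x, z, roll).
For example, row sn026 column yaw takes accel=36.57 from the long row (sn026, yaw).

sensor,yaw,x,z,roll
sn026,36.57,17.41,68.2,36.53
sn024,75.26,42.07,16.67,32.6
sn025,37.78,92.81,85.02,0.85
sn023,91.09,99.65,69.82,24.46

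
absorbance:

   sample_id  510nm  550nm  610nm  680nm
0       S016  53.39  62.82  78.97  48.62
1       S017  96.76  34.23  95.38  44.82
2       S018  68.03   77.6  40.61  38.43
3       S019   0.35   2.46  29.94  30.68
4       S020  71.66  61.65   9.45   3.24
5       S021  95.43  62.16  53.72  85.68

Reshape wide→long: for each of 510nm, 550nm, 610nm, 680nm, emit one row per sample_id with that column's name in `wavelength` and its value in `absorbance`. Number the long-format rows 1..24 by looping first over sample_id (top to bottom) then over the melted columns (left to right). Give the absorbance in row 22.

62.16

24 rows total (6 × 4). Row 22: index ⌊(22-1)/4⌋ = 5 into sample_id → S021; (22-1) mod 4 = 1 into the melted columns → 550nm.
So row 22 is (S021, 550nm, 62.16); absorbance = 62.16.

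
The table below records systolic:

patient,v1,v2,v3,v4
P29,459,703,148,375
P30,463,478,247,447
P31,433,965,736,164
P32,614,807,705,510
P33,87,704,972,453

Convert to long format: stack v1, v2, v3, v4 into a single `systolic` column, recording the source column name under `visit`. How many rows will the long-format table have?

20

5 patient values × 4 melted columns = 20 rows.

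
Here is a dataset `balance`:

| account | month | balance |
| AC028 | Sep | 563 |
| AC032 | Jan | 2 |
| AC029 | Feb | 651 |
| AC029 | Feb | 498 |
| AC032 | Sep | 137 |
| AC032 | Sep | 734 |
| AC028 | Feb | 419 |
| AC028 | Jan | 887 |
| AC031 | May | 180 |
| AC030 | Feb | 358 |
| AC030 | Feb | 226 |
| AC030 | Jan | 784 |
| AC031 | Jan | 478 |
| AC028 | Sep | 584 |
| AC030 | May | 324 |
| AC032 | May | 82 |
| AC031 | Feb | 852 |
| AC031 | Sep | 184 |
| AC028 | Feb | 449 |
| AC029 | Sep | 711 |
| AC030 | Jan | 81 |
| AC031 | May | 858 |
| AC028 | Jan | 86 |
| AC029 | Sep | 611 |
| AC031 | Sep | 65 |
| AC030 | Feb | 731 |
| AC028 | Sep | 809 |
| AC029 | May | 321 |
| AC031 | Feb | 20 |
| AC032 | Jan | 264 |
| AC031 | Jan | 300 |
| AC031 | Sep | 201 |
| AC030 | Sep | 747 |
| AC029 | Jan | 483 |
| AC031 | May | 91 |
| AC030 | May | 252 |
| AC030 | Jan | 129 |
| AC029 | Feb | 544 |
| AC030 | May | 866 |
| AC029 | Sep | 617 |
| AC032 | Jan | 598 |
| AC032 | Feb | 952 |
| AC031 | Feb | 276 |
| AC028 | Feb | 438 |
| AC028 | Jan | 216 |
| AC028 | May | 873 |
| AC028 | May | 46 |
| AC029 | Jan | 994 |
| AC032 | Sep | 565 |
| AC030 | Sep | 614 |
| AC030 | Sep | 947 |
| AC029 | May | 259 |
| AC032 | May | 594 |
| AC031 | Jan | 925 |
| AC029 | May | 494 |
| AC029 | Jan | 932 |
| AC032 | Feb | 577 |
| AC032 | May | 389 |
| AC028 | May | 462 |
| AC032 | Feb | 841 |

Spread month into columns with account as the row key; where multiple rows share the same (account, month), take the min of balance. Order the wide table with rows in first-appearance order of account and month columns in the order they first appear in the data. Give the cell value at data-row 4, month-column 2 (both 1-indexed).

300

With rows in first-appearance order of account, row 4 is account=AC031. month columns in first-appearance order: Sep, Jan, Feb, May; column 2 is Jan.
Long rows with account=AC031, month=Jan: min(478, 300, 925) = 300.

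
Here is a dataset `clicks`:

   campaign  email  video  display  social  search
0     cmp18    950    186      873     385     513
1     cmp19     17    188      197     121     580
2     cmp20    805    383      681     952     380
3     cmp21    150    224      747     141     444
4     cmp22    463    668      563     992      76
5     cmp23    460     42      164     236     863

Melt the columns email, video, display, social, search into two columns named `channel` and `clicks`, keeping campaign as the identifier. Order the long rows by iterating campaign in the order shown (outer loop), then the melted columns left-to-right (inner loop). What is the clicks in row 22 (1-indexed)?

30 rows total (6 × 5). Row 22: index ⌊(22-1)/5⌋ = 4 into campaign → cmp22; (22-1) mod 5 = 1 into the melted columns → video.
So row 22 is (cmp22, video, 668); clicks = 668.

668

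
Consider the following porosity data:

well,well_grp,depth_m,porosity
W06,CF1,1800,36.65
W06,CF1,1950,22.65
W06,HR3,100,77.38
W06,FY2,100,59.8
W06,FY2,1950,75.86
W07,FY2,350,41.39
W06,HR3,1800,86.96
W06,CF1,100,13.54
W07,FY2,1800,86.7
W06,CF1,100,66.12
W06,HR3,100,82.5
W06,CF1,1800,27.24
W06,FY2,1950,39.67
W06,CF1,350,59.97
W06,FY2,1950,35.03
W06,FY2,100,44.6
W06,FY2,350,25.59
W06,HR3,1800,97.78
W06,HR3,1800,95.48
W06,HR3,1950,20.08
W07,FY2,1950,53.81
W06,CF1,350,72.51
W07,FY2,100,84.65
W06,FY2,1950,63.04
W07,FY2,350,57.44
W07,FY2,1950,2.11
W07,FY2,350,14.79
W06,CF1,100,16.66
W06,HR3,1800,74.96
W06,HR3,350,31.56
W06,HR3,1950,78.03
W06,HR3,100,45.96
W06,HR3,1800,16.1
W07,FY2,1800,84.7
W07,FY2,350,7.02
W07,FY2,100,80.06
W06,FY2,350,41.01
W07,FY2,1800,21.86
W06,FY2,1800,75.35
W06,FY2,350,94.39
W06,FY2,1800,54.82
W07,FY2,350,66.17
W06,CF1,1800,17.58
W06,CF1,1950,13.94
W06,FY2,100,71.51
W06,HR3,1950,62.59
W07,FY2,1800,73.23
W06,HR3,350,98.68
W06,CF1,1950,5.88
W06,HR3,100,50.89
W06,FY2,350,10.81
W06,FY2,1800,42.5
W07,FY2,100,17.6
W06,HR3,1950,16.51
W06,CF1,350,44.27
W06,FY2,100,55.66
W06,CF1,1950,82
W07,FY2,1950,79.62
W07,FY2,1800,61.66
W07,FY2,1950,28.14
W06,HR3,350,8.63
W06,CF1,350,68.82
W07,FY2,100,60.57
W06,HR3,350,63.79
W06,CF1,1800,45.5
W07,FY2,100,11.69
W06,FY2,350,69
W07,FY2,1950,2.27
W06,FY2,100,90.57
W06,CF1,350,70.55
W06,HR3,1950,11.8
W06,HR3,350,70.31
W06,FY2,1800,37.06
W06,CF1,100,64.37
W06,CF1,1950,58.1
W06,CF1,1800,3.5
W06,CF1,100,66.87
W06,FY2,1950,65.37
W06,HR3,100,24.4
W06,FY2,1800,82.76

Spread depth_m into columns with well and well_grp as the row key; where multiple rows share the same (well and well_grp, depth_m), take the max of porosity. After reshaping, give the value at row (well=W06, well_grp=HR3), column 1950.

Rows with well=W06, well_grp=HR3 and depth_m=1950: porosity values are 20.08, 78.03, 62.59, 16.51, 11.8.
max(20.08, 78.03, 62.59, 16.51, 11.8) = 78.03.

78.03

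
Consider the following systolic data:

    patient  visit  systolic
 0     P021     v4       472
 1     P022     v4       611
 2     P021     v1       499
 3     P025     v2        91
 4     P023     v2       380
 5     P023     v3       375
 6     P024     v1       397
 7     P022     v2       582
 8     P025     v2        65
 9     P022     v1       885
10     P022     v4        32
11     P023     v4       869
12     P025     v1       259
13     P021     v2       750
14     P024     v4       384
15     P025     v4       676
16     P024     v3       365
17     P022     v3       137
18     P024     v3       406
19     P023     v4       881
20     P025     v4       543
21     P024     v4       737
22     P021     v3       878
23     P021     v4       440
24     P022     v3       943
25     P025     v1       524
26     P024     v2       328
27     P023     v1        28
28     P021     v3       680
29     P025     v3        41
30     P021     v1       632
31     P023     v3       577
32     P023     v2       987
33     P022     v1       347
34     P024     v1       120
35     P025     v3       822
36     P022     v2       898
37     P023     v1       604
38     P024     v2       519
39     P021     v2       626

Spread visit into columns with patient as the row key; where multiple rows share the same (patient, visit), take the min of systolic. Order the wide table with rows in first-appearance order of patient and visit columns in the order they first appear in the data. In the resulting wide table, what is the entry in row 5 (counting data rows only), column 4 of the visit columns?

365

With rows in first-appearance order of patient, row 5 is patient=P024. visit columns in first-appearance order: v4, v1, v2, v3; column 4 is v3.
Long rows with patient=P024, visit=v3: min(365, 406) = 365.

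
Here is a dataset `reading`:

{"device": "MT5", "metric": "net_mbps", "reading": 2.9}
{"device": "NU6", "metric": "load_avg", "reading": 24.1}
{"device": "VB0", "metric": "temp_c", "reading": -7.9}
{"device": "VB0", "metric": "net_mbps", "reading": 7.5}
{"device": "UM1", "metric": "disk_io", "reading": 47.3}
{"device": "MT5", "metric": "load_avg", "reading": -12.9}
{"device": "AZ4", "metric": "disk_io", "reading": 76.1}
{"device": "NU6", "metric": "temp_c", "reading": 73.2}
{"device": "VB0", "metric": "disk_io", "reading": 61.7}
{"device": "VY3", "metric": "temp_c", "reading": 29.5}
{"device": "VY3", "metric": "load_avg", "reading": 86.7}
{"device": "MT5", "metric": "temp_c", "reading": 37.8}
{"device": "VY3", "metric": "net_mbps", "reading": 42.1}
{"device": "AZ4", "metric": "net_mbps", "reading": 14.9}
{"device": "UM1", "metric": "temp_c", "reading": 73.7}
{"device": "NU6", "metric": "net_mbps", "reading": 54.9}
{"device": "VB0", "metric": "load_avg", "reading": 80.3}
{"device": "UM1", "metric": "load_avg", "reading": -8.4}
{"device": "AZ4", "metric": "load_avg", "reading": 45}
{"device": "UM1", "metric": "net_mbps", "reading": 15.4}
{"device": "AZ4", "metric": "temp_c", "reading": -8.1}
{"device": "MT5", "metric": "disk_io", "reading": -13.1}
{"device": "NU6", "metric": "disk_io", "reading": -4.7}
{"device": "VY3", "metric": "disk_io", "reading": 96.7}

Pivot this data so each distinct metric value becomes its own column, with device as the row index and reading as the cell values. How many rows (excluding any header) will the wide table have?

6

6 distinct device values → 6 rows.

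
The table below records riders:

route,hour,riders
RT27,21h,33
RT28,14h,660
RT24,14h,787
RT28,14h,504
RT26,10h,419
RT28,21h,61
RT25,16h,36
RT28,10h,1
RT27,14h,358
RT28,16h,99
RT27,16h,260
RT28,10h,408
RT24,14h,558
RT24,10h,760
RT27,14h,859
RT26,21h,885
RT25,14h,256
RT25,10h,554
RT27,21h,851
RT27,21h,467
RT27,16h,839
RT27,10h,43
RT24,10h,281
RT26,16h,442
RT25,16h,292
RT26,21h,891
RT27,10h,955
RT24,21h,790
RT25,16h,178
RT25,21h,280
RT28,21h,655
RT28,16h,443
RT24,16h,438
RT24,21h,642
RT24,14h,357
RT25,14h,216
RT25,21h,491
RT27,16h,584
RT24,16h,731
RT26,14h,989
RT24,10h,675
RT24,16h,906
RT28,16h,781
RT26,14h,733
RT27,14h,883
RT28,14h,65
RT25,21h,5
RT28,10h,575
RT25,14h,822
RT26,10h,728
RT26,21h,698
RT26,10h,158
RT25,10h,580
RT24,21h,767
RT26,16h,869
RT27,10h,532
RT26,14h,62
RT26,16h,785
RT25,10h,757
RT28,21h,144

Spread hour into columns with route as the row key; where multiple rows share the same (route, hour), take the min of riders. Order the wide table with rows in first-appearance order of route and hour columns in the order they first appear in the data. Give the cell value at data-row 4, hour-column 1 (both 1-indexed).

698

With rows in first-appearance order of route, row 4 is route=RT26. hour columns in first-appearance order: 21h, 14h, 10h, 16h; column 1 is 21h.
Long rows with route=RT26, hour=21h: min(885, 891, 698) = 698.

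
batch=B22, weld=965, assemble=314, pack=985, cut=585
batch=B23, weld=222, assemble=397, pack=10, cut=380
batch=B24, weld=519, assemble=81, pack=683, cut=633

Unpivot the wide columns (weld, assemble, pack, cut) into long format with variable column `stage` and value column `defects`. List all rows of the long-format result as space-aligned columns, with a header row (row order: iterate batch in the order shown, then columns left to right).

Each (batch, column) pair becomes one row: 3 × 4 = 12 rows.
For example, (B22, weld) → defects=965.

batch  stage     defects
B22    weld      965    
B22    assemble  314    
B22    pack      985    
B22    cut       585    
B23    weld      222    
B23    assemble  397    
B23    pack      10     
B23    cut       380    
B24    weld      519    
B24    assemble  81     
B24    pack      683    
B24    cut       633    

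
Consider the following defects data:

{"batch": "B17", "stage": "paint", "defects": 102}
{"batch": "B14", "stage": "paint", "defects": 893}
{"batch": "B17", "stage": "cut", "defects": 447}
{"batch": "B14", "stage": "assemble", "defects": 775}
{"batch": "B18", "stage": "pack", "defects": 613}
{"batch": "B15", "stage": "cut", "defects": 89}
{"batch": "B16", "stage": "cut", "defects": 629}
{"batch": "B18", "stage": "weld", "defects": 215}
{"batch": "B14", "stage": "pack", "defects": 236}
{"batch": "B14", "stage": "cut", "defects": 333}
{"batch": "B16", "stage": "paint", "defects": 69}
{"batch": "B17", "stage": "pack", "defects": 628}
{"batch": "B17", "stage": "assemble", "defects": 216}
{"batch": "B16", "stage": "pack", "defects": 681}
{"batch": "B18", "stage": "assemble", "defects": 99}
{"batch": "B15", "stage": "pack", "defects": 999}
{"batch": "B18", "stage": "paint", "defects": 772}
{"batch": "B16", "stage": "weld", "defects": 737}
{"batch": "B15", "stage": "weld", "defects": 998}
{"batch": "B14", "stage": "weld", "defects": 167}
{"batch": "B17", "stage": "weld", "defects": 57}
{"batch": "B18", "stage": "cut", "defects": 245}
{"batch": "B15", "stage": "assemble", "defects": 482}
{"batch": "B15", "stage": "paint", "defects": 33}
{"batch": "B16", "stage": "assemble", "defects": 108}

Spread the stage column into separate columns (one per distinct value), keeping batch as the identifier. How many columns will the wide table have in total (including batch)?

1 column for batch plus 5 distinct stage values → 6 columns.

6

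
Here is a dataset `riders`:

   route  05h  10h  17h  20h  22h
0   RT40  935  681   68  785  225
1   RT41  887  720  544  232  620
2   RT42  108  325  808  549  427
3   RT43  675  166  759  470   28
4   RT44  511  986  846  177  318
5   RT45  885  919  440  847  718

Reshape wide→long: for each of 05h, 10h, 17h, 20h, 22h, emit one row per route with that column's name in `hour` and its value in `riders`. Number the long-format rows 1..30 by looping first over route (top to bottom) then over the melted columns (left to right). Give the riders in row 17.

30 rows total (6 × 5). Row 17: index ⌊(17-1)/5⌋ = 3 into route → RT43; (17-1) mod 5 = 1 into the melted columns → 10h.
So row 17 is (RT43, 10h, 166); riders = 166.

166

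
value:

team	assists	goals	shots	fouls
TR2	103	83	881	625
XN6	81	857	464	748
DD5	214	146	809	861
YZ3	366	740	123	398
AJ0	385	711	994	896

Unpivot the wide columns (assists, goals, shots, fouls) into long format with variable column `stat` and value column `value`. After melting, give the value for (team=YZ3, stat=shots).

Unpivoting turns each (team, wide-column) pair into one long row.
The wide cell at row YZ3, column shots holds 123, so the long row (YZ3, shots) has value=123.

123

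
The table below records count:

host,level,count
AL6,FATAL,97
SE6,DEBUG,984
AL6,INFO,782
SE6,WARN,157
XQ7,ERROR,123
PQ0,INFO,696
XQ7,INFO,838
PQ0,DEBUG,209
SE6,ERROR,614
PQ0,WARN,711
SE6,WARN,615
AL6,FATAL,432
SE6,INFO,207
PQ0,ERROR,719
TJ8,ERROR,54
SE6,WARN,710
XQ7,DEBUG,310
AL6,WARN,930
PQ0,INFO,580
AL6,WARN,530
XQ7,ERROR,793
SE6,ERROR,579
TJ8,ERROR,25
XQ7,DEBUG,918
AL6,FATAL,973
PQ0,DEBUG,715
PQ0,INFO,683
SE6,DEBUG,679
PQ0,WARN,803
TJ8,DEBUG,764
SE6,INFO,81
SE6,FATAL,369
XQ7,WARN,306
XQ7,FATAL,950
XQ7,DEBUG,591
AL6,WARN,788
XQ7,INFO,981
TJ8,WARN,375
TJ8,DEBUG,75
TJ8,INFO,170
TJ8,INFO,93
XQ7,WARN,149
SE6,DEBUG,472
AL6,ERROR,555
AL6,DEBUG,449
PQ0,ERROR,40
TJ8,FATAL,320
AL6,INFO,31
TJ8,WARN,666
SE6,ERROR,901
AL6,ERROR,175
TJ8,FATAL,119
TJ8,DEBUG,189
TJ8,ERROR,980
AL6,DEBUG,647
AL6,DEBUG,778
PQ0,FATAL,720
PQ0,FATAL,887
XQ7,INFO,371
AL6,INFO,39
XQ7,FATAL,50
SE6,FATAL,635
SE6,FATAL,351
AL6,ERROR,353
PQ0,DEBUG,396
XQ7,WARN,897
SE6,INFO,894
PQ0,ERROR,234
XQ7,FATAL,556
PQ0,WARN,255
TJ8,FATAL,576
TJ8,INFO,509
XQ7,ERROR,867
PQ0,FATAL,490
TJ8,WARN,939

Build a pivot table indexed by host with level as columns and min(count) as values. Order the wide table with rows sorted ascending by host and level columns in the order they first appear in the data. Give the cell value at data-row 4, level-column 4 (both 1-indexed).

375

With rows sorted ascending by host, row 4 is host=TJ8. level columns in first-appearance order: FATAL, DEBUG, INFO, WARN, ERROR; column 4 is WARN.
Long rows with host=TJ8, level=WARN: min(375, 666, 939) = 375.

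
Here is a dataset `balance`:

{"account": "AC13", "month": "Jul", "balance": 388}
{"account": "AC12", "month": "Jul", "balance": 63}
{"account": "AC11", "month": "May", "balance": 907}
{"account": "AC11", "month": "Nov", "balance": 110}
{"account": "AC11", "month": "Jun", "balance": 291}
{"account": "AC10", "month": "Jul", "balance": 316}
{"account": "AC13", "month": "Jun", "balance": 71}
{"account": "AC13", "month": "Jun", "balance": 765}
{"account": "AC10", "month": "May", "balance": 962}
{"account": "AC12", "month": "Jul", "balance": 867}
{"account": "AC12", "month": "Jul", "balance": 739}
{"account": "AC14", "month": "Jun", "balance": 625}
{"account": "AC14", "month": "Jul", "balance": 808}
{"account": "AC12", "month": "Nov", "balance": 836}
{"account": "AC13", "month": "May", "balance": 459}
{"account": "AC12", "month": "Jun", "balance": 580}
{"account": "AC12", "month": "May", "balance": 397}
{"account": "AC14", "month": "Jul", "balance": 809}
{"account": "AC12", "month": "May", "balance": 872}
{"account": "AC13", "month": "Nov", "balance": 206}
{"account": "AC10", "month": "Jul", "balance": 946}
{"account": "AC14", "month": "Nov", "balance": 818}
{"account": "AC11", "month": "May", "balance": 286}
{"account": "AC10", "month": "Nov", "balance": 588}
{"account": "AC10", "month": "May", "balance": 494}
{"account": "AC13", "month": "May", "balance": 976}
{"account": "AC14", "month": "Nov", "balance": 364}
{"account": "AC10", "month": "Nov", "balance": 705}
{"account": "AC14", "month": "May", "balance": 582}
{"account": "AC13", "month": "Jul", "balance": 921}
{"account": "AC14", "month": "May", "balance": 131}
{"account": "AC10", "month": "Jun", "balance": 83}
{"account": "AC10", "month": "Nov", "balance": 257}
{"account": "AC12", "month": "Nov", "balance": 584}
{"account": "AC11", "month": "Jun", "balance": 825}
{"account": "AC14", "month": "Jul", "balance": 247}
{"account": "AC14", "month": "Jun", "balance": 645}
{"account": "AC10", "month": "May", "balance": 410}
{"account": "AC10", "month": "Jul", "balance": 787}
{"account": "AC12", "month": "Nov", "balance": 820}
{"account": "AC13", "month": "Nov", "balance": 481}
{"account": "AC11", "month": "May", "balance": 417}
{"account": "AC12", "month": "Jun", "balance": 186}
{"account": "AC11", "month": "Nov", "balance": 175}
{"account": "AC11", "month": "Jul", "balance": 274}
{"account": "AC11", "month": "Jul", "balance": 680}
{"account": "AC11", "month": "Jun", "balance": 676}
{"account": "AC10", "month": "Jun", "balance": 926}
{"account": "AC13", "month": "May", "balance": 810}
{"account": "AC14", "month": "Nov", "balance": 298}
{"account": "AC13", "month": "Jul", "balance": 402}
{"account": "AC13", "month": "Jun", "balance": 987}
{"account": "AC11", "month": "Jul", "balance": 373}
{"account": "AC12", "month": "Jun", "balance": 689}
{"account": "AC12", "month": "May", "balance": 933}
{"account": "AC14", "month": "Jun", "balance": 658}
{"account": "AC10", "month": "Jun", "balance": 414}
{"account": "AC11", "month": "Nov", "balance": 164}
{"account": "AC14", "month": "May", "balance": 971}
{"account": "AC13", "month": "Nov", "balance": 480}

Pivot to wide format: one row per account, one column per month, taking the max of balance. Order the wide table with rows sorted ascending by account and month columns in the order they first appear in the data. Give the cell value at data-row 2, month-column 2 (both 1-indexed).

907

With rows sorted ascending by account, row 2 is account=AC11. month columns in first-appearance order: Jul, May, Nov, Jun; column 2 is May.
Long rows with account=AC11, month=May: max(907, 286, 417) = 907.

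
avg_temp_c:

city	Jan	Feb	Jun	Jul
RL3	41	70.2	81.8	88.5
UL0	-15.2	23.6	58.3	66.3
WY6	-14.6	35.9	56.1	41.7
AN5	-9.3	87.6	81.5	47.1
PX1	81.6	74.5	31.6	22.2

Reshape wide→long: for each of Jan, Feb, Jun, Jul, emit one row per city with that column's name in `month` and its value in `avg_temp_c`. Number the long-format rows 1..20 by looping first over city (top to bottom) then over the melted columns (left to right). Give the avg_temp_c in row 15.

81.5

20 rows total (5 × 4). Row 15: index ⌊(15-1)/4⌋ = 3 into city → AN5; (15-1) mod 4 = 2 into the melted columns → Jun.
So row 15 is (AN5, Jun, 81.5); avg_temp_c = 81.5.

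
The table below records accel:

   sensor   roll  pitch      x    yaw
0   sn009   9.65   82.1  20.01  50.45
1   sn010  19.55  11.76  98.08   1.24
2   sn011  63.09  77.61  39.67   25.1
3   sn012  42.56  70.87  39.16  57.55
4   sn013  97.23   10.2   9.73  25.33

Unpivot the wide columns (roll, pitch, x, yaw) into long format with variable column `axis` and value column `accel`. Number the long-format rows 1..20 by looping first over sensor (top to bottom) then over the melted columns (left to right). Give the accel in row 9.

20 rows total (5 × 4). Row 9: index ⌊(9-1)/4⌋ = 2 into sensor → sn011; (9-1) mod 4 = 0 into the melted columns → roll.
So row 9 is (sn011, roll, 63.09); accel = 63.09.

63.09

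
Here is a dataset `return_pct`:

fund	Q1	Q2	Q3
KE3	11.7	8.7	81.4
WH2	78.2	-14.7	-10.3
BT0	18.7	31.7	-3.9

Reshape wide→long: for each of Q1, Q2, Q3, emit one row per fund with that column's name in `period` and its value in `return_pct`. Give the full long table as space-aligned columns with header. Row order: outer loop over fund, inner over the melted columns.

fund  period  return_pct
KE3   Q1      11.7      
KE3   Q2      8.7       
KE3   Q3      81.4      
WH2   Q1      78.2      
WH2   Q2      -14.7     
WH2   Q3      -10.3     
BT0   Q1      18.7      
BT0   Q2      31.7      
BT0   Q3      -3.9      

Each (fund, column) pair becomes one row: 3 × 3 = 9 rows.
For example, (KE3, Q1) → return_pct=11.7.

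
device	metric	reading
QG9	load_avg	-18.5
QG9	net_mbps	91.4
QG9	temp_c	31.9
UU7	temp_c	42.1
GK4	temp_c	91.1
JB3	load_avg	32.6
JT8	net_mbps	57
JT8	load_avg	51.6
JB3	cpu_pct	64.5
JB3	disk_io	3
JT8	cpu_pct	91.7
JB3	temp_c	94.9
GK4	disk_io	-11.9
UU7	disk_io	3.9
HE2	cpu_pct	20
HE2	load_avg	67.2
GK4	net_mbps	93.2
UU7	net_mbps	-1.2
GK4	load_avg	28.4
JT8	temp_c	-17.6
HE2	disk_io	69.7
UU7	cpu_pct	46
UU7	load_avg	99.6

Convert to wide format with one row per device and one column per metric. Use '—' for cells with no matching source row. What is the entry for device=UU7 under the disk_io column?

The long row with device=UU7, metric=disk_io has reading=3.9.

3.9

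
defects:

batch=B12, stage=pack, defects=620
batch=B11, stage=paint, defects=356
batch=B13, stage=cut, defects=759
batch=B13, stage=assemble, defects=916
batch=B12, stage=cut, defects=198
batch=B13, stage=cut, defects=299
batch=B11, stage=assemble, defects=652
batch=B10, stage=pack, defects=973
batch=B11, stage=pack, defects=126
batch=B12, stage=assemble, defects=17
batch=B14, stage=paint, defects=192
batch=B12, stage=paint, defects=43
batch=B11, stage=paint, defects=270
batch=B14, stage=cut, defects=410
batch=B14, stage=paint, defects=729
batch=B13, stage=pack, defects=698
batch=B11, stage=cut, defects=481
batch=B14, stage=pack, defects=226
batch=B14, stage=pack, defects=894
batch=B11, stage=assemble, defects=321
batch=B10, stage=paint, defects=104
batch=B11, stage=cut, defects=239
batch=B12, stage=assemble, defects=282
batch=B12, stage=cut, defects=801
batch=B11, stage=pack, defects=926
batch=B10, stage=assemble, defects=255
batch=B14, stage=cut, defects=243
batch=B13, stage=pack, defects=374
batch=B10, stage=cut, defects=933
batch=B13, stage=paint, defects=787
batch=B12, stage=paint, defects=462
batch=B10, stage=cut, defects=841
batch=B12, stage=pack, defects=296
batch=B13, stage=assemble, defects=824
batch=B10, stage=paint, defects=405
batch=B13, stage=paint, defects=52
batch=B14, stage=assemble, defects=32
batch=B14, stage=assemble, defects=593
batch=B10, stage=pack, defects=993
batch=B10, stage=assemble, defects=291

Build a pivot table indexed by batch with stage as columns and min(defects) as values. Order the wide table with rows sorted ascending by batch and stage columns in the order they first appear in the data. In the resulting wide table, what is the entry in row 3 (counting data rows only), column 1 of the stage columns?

With rows sorted ascending by batch, row 3 is batch=B12. stage columns in first-appearance order: pack, paint, cut, assemble; column 1 is pack.
Long rows with batch=B12, stage=pack: min(620, 296) = 296.

296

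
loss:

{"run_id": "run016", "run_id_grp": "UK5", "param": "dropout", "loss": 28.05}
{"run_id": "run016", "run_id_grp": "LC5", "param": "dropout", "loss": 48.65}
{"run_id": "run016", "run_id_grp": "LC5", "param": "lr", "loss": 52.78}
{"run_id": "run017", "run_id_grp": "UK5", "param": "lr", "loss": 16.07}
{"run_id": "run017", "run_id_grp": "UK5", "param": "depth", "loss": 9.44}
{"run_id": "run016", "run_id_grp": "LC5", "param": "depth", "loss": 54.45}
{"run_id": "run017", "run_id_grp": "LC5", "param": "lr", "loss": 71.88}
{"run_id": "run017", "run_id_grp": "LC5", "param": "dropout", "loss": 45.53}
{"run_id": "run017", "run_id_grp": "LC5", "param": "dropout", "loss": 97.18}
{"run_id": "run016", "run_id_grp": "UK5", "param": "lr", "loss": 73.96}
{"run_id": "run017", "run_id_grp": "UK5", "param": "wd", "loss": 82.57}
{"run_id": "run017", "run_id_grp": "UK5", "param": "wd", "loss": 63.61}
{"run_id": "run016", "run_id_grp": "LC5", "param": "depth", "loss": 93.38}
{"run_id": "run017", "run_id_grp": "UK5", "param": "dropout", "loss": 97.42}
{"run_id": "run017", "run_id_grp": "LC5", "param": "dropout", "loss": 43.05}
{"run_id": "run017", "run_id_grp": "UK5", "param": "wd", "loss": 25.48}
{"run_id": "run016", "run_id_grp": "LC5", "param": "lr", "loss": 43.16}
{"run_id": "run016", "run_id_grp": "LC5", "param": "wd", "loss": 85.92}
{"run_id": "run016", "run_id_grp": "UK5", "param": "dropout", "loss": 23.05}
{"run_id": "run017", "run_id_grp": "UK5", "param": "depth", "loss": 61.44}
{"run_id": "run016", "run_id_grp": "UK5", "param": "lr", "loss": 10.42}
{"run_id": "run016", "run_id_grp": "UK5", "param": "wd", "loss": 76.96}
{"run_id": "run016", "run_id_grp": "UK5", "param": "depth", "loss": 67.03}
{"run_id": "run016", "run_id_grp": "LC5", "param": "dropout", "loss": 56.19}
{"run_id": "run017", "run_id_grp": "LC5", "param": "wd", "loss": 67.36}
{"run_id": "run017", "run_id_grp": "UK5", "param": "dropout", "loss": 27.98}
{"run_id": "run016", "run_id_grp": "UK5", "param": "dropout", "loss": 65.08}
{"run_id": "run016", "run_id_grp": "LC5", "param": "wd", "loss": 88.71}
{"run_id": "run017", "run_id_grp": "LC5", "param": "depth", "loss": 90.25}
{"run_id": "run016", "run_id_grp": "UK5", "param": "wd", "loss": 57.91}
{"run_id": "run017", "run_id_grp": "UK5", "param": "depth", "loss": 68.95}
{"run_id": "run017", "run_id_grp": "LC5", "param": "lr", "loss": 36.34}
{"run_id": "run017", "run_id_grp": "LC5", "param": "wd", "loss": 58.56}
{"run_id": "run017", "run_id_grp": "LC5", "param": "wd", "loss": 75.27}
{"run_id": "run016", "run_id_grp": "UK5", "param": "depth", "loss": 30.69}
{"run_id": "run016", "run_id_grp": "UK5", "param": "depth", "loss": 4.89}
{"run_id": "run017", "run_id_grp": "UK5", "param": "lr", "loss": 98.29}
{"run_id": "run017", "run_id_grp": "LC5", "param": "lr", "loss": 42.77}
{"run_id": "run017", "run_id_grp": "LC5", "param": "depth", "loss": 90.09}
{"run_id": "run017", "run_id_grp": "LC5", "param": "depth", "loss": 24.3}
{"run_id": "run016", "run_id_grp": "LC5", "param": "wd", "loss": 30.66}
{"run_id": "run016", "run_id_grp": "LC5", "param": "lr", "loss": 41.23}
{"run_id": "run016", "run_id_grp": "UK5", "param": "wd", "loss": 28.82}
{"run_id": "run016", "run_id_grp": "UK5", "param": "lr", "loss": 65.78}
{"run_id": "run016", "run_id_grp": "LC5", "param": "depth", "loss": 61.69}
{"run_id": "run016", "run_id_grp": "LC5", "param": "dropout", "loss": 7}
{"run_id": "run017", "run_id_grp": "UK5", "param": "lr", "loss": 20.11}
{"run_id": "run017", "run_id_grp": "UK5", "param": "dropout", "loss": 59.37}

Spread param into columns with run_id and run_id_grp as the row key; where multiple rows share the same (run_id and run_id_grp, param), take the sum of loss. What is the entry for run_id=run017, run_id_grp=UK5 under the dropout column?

Rows with run_id=run017, run_id_grp=UK5 and param=dropout: loss values are 97.42, 27.98, 59.37.
97.42 + 27.98 + 59.37 = 184.77.

184.77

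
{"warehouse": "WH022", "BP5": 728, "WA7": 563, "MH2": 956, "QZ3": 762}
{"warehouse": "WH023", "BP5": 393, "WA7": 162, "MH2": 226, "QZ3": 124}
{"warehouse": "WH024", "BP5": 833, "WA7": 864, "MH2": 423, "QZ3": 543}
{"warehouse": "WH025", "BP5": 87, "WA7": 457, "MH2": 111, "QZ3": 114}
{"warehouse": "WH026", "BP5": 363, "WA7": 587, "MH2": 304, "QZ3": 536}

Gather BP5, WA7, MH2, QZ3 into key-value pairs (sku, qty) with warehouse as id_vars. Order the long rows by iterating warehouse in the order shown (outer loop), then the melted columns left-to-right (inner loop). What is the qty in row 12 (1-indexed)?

20 rows total (5 × 4). Row 12: index ⌊(12-1)/4⌋ = 2 into warehouse → WH024; (12-1) mod 4 = 3 into the melted columns → QZ3.
So row 12 is (WH024, QZ3, 543); qty = 543.

543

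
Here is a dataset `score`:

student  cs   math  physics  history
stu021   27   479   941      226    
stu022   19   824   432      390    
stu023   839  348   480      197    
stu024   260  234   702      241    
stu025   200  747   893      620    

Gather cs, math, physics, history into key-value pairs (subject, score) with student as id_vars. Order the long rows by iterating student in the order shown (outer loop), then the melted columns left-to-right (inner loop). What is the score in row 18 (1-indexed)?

20 rows total (5 × 4). Row 18: index ⌊(18-1)/4⌋ = 4 into student → stu025; (18-1) mod 4 = 1 into the melted columns → math.
So row 18 is (stu025, math, 747); score = 747.

747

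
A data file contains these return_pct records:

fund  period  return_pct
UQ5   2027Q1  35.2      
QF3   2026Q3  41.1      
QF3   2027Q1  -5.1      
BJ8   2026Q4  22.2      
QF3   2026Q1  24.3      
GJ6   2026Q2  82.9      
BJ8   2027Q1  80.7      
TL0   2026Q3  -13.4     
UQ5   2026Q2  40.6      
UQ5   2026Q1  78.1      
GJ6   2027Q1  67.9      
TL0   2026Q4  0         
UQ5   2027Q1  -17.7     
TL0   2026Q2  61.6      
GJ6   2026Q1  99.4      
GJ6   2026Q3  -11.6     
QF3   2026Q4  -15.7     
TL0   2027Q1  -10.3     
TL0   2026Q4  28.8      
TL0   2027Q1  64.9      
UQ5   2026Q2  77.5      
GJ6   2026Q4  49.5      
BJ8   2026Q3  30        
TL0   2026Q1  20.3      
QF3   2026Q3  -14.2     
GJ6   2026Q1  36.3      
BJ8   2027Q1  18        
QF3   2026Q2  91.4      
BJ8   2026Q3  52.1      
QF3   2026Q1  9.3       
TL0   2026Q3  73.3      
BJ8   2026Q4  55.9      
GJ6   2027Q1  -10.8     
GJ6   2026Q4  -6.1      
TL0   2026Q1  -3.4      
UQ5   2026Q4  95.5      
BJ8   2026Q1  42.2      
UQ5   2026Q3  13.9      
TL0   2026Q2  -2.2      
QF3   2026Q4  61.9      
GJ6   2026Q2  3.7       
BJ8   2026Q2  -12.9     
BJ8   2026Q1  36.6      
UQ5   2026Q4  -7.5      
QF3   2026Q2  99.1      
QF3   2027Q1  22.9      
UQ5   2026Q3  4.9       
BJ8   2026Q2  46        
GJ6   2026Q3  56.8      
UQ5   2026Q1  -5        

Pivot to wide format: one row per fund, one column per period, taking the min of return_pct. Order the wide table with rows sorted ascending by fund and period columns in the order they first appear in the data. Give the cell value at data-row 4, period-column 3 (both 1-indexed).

0

With rows sorted ascending by fund, row 4 is fund=TL0. period columns in first-appearance order: 2027Q1, 2026Q3, 2026Q4, 2026Q1, 2026Q2; column 3 is 2026Q4.
Long rows with fund=TL0, period=2026Q4: min(0, 28.8) = 0.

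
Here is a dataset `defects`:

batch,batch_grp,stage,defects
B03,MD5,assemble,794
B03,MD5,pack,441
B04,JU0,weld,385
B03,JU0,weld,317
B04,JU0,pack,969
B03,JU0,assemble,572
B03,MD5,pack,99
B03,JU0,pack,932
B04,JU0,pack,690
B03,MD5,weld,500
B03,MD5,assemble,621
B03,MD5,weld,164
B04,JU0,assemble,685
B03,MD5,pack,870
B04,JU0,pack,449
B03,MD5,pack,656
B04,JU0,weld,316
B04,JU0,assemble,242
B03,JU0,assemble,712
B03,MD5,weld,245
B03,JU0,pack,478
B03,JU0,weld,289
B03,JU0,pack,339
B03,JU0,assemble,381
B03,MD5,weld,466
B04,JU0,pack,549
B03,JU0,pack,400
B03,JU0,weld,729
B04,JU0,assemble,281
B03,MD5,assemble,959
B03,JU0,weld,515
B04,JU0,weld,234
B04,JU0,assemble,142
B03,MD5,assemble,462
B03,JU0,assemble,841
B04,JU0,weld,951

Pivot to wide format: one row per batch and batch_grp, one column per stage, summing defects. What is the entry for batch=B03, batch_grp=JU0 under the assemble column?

2506

Rows with batch=B03, batch_grp=JU0 and stage=assemble: defects values are 572, 712, 381, 841.
572 + 712 + 381 + 841 = 2506.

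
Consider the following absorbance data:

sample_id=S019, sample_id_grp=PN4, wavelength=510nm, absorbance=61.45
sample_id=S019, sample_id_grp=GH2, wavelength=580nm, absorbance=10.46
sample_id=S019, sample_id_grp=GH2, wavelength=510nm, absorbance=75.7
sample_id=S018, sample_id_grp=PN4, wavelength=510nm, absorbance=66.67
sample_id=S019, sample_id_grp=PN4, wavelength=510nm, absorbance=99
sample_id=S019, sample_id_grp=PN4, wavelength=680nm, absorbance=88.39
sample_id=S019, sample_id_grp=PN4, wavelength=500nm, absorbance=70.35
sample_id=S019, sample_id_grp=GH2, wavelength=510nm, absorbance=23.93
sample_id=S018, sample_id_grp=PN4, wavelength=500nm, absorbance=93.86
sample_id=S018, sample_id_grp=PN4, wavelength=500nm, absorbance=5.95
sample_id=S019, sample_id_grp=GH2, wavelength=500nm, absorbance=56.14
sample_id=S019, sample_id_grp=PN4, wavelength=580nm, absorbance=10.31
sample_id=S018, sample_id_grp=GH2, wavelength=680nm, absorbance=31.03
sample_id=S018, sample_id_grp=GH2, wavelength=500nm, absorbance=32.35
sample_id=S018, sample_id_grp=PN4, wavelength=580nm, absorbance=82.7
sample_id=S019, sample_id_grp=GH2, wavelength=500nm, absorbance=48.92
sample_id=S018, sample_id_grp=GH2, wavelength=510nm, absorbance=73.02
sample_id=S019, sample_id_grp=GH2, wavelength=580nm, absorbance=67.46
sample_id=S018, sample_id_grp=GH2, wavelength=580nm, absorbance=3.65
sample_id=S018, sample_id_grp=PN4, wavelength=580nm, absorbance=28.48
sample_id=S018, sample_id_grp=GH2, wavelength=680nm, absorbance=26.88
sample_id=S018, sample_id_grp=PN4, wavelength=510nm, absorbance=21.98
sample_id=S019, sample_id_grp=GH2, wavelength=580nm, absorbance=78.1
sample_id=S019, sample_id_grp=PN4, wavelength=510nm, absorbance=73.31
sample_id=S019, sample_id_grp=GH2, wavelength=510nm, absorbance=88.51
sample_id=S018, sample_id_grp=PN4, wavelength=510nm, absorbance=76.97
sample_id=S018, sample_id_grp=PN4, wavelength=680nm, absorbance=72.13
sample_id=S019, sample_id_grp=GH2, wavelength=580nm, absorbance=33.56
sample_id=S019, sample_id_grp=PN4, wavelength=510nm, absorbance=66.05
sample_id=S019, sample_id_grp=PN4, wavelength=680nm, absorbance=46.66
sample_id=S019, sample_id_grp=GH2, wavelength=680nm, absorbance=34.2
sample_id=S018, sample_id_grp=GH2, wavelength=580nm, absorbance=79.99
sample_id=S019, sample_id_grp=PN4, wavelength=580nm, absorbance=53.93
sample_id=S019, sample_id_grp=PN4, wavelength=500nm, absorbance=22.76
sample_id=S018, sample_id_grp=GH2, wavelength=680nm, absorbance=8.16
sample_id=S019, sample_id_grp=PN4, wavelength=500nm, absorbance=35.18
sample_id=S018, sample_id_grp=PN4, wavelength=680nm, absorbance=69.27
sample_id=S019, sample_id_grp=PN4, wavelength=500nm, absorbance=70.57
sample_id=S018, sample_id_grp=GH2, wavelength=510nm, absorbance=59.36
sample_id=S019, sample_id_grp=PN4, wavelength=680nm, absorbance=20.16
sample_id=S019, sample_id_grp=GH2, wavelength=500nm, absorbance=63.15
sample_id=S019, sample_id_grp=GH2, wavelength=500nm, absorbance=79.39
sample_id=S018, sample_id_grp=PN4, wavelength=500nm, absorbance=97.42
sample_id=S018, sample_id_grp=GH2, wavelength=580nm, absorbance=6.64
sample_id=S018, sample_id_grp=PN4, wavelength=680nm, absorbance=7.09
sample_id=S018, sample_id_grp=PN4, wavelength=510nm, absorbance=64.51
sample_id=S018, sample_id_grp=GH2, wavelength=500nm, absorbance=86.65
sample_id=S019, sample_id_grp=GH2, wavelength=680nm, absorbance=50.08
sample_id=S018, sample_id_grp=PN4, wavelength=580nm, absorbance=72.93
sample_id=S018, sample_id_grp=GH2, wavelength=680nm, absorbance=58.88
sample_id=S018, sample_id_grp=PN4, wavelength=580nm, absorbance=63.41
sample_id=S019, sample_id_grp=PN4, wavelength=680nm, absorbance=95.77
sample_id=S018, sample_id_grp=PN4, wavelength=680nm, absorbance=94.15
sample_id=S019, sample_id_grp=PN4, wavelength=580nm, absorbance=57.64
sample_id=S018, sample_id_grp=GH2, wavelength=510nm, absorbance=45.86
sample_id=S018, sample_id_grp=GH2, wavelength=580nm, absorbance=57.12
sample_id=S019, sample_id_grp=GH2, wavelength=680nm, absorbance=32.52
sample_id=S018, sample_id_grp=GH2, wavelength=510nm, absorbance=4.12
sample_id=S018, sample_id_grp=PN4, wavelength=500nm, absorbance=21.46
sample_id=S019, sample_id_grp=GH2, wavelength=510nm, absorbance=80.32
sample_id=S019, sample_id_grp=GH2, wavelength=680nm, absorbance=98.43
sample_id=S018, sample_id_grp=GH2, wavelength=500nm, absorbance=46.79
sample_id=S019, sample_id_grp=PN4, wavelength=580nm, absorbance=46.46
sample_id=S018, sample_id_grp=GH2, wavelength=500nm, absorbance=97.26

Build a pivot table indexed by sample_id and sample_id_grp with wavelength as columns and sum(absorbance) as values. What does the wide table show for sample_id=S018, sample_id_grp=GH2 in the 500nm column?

263.05

Rows with sample_id=S018, sample_id_grp=GH2 and wavelength=500nm: absorbance values are 32.35, 86.65, 46.79, 97.26.
32.35 + 86.65 + 46.79 + 97.26 = 263.05.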